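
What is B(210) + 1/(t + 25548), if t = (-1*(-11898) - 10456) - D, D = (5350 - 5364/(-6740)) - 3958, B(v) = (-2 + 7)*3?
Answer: 646971020/43131289 ≈ 15.000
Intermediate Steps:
B(v) = 15 (B(v) = 5*3 = 15)
D = 2346861/1685 (D = (5350 - 5364*(-1/6740)) - 3958 = (5350 + 1341/1685) - 3958 = 9016091/1685 - 3958 = 2346861/1685 ≈ 1392.8)
t = 82909/1685 (t = (-1*(-11898) - 10456) - 1*2346861/1685 = (11898 - 10456) - 2346861/1685 = 1442 - 2346861/1685 = 82909/1685 ≈ 49.204)
B(210) + 1/(t + 25548) = 15 + 1/(82909/1685 + 25548) = 15 + 1/(43131289/1685) = 15 + 1685/43131289 = 646971020/43131289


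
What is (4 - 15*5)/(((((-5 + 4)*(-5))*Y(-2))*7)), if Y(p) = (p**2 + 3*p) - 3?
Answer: 71/175 ≈ 0.40571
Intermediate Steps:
Y(p) = -3 + p**2 + 3*p
(4 - 15*5)/(((((-5 + 4)*(-5))*Y(-2))*7)) = (4 - 15*5)/(((((-5 + 4)*(-5))*(-3 + (-2)**2 + 3*(-2)))*7)) = (4 - 75)/((((-1*(-5))*(-3 + 4 - 6))*7)) = -71/((5*(-5))*7) = -71/((-25*7)) = -71/(-175) = -71*(-1/175) = 71/175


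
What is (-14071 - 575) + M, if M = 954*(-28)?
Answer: -41358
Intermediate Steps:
M = -26712
(-14071 - 575) + M = (-14071 - 575) - 26712 = -14646 - 26712 = -41358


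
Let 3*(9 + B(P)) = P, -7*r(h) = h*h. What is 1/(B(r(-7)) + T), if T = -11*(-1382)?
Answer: 3/45572 ≈ 6.5830e-5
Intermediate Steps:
r(h) = -h²/7 (r(h) = -h*h/7 = -h²/7)
B(P) = -9 + P/3
T = 15202
1/(B(r(-7)) + T) = 1/((-9 + (-⅐*(-7)²)/3) + 15202) = 1/((-9 + (-⅐*49)/3) + 15202) = 1/((-9 + (⅓)*(-7)) + 15202) = 1/((-9 - 7/3) + 15202) = 1/(-34/3 + 15202) = 1/(45572/3) = 3/45572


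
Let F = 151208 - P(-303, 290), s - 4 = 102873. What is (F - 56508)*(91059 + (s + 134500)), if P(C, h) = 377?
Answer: 30979068828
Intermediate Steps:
s = 102877 (s = 4 + 102873 = 102877)
F = 150831 (F = 151208 - 1*377 = 151208 - 377 = 150831)
(F - 56508)*(91059 + (s + 134500)) = (150831 - 56508)*(91059 + (102877 + 134500)) = 94323*(91059 + 237377) = 94323*328436 = 30979068828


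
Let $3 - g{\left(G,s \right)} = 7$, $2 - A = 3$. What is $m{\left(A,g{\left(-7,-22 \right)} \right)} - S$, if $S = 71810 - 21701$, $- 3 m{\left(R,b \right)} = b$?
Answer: $- \frac{150323}{3} \approx -50108.0$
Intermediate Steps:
$A = -1$ ($A = 2 - 3 = -1$)
$g{\left(G,s \right)} = -4$ ($g{\left(G,s \right)} = 3 - 7 = -4$)
$m{\left(R,b \right)} = - \frac{b}{3}$
$S = 50109$ ($S = 71810 - 21701 = 50109$)
$m{\left(A,g{\left(-7,-22 \right)} \right)} - S = \left(- \frac{1}{3}\right) \left(-4\right) - 50109 = \frac{4}{3} - 50109 = - \frac{150323}{3}$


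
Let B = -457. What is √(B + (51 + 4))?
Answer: I*√402 ≈ 20.05*I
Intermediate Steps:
√(B + (51 + 4)) = √(-457 + (51 + 4)) = √(-457 + 55) = √(-402) = I*√402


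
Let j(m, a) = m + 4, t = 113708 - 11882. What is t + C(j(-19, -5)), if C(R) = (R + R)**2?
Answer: 102726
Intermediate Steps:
t = 101826
j(m, a) = 4 + m
C(R) = 4*R**2 (C(R) = (2*R)**2 = 4*R**2)
t + C(j(-19, -5)) = 101826 + 4*(4 - 19)**2 = 101826 + 4*(-15)**2 = 101826 + 4*225 = 101826 + 900 = 102726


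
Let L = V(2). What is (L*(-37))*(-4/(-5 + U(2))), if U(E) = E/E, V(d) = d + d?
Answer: -148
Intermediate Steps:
V(d) = 2*d
U(E) = 1
L = 4 (L = 2*2 = 4)
(L*(-37))*(-4/(-5 + U(2))) = (4*(-37))*(-4/(-5 + 1)) = -(-592)/(-4) = -(-592)*(-1)/4 = -148*1 = -148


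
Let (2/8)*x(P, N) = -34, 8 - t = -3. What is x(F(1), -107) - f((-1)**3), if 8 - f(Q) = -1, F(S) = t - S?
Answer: -145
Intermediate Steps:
t = 11 (t = 8 - 1*(-3) = 8 + 3 = 11)
F(S) = 11 - S
x(P, N) = -136 (x(P, N) = 4*(-34) = -136)
f(Q) = 9 (f(Q) = 8 - 1*(-1) = 8 + 1 = 9)
x(F(1), -107) - f((-1)**3) = -136 - 1*9 = -136 - 9 = -145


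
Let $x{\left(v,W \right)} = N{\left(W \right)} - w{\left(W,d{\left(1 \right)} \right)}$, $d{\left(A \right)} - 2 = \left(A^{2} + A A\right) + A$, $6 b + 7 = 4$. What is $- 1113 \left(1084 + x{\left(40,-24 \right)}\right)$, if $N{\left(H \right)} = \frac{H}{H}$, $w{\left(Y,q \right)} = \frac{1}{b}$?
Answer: $-1209831$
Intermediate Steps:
$b = - \frac{1}{2}$ ($b = - \frac{7}{6} + \frac{1}{6} \cdot 4 = - \frac{7}{6} + \frac{2}{3} = - \frac{1}{2} \approx -0.5$)
$d{\left(A \right)} = 2 + A + 2 A^{2}$ ($d{\left(A \right)} = 2 + \left(\left(A^{2} + A A\right) + A\right) = 2 + \left(\left(A^{2} + A^{2}\right) + A\right) = 2 + \left(2 A^{2} + A\right) = 2 + \left(A + 2 A^{2}\right) = 2 + A + 2 A^{2}$)
$w{\left(Y,q \right)} = -2$ ($w{\left(Y,q \right)} = \frac{1}{- \frac{1}{2}} = -2$)
$N{\left(H \right)} = 1$
$x{\left(v,W \right)} = 3$ ($x{\left(v,W \right)} = 1 - -2 = 1 + 2 = 3$)
$- 1113 \left(1084 + x{\left(40,-24 \right)}\right) = - 1113 \left(1084 + 3\right) = \left(-1113\right) 1087 = -1209831$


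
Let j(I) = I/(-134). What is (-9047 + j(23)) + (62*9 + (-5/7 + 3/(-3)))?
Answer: -7964451/938 ≈ -8490.9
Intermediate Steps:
j(I) = -I/134 (j(I) = I*(-1/134) = -I/134)
(-9047 + j(23)) + (62*9 + (-5/7 + 3/(-3))) = (-9047 - 1/134*23) + (62*9 + (-5/7 + 3/(-3))) = (-9047 - 23/134) + (558 + (-5*⅐ + 3*(-⅓))) = -1212321/134 + (558 + (-5/7 - 1)) = -1212321/134 + (558 - 12/7) = -1212321/134 + 3894/7 = -7964451/938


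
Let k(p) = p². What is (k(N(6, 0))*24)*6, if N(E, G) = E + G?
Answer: 5184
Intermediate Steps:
(k(N(6, 0))*24)*6 = ((6 + 0)²*24)*6 = (6²*24)*6 = (36*24)*6 = 864*6 = 5184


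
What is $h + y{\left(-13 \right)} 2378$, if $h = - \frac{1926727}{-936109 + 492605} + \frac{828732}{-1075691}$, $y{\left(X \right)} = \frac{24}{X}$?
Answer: $- \frac{27205359946685431}{6201952396432} \approx -4386.6$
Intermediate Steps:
$h = \frac{1705016936429}{477073261264}$ ($h = - \frac{1926727}{-443504} + 828732 \left(- \frac{1}{1075691}\right) = \left(-1926727\right) \left(- \frac{1}{443504}\right) - \frac{828732}{1075691} = \frac{1926727}{443504} - \frac{828732}{1075691} = \frac{1705016936429}{477073261264} \approx 3.5739$)
$h + y{\left(-13 \right)} 2378 = \frac{1705016936429}{477073261264} + \frac{24}{-13} \cdot 2378 = \frac{1705016936429}{477073261264} + 24 \left(- \frac{1}{13}\right) 2378 = \frac{1705016936429}{477073261264} - \frac{57072}{13} = - \frac{27205359946685431}{6201952396432}$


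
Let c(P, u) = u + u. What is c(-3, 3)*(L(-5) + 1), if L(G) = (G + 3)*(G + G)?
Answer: 126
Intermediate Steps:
c(P, u) = 2*u
L(G) = 2*G*(3 + G) (L(G) = (3 + G)*(2*G) = 2*G*(3 + G))
c(-3, 3)*(L(-5) + 1) = (2*3)*(2*(-5)*(3 - 5) + 1) = 6*(2*(-5)*(-2) + 1) = 6*(20 + 1) = 6*21 = 126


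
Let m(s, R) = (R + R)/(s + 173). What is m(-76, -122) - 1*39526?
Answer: -3834266/97 ≈ -39529.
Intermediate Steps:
m(s, R) = 2*R/(173 + s) (m(s, R) = (2*R)/(173 + s) = 2*R/(173 + s))
m(-76, -122) - 1*39526 = 2*(-122)/(173 - 76) - 1*39526 = 2*(-122)/97 - 39526 = 2*(-122)*(1/97) - 39526 = -244/97 - 39526 = -3834266/97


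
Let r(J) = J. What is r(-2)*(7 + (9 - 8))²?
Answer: -128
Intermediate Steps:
r(-2)*(7 + (9 - 8))² = -2*(7 + (9 - 8))² = -2*(7 + 1)² = -2*8² = -2*64 = -128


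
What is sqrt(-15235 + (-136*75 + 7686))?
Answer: I*sqrt(17749) ≈ 133.23*I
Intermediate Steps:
sqrt(-15235 + (-136*75 + 7686)) = sqrt(-15235 + (-10200 + 7686)) = sqrt(-15235 - 2514) = sqrt(-17749) = I*sqrt(17749)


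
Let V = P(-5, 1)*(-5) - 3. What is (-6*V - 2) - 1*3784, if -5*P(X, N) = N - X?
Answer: -3804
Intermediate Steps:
P(X, N) = -N/5 + X/5 (P(X, N) = -(N - X)/5 = -N/5 + X/5)
V = 3 (V = (-1/5*1 + (1/5)*(-5))*(-5) - 3 = (-1/5 - 1)*(-5) - 3 = -6/5*(-5) - 3 = 6 - 3 = 3)
(-6*V - 2) - 1*3784 = (-6*3 - 2) - 1*3784 = (-18 - 2) - 3784 = -20 - 3784 = -3804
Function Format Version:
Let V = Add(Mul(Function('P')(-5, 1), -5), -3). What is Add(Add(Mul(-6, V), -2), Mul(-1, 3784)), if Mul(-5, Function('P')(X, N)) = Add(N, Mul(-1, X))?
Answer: -3804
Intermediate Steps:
Function('P')(X, N) = Add(Mul(Rational(-1, 5), N), Mul(Rational(1, 5), X)) (Function('P')(X, N) = Mul(Rational(-1, 5), Add(N, Mul(-1, X))) = Add(Mul(Rational(-1, 5), N), Mul(Rational(1, 5), X)))
V = 3 (V = Add(Mul(Add(Mul(Rational(-1, 5), 1), Mul(Rational(1, 5), -5)), -5), -3) = Add(Mul(Add(Rational(-1, 5), -1), -5), -3) = Add(Mul(Rational(-6, 5), -5), -3) = Add(6, -3) = 3)
Add(Add(Mul(-6, V), -2), Mul(-1, 3784)) = Add(Add(Mul(-6, 3), -2), Mul(-1, 3784)) = Add(Add(-18, -2), -3784) = Add(-20, -3784) = -3804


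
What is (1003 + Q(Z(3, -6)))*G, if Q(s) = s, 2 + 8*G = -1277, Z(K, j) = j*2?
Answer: -1267489/8 ≈ -1.5844e+5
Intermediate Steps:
Z(K, j) = 2*j
G = -1279/8 (G = -¼ + (⅛)*(-1277) = -¼ - 1277/8 = -1279/8 ≈ -159.88)
(1003 + Q(Z(3, -6)))*G = (1003 + 2*(-6))*(-1279/8) = (1003 - 12)*(-1279/8) = 991*(-1279/8) = -1267489/8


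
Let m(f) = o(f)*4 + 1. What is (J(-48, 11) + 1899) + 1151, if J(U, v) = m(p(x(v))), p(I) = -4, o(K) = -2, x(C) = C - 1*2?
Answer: 3043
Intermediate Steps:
x(C) = -2 + C (x(C) = C - 2 = -2 + C)
m(f) = -7 (m(f) = -2*4 + 1 = -8 + 1 = -7)
J(U, v) = -7
(J(-48, 11) + 1899) + 1151 = (-7 + 1899) + 1151 = 1892 + 1151 = 3043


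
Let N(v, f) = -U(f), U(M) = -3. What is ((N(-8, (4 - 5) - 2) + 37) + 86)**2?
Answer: 15876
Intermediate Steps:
N(v, f) = 3 (N(v, f) = -1*(-3) = 3)
((N(-8, (4 - 5) - 2) + 37) + 86)**2 = ((3 + 37) + 86)**2 = (40 + 86)**2 = 126**2 = 15876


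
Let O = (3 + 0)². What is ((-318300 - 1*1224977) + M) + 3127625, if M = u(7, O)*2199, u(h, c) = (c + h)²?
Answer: 2147292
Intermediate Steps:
O = 9 (O = 3² = 9)
M = 562944 (M = (9 + 7)²*2199 = 16²*2199 = 256*2199 = 562944)
((-318300 - 1*1224977) + M) + 3127625 = ((-318300 - 1*1224977) + 562944) + 3127625 = ((-318300 - 1224977) + 562944) + 3127625 = (-1543277 + 562944) + 3127625 = -980333 + 3127625 = 2147292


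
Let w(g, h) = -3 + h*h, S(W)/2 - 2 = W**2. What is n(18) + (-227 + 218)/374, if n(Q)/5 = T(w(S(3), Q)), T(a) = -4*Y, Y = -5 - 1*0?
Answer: 37391/374 ≈ 99.976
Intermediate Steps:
S(W) = 4 + 2*W**2
Y = -5 (Y = -5 + 0 = -5)
w(g, h) = -3 + h**2
T(a) = 20 (T(a) = -4*(-5) = 20)
n(Q) = 100 (n(Q) = 5*20 = 100)
n(18) + (-227 + 218)/374 = 100 + (-227 + 218)/374 = 100 - 9*1/374 = 100 - 9/374 = 37391/374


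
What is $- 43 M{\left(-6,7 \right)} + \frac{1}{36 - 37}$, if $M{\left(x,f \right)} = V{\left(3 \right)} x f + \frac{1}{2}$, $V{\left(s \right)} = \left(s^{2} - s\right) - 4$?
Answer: $\frac{7179}{2} \approx 3589.5$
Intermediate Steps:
$V{\left(s \right)} = -4 + s^{2} - s$
$M{\left(x,f \right)} = \frac{1}{2} + 2 f x$ ($M{\left(x,f \right)} = \left(-4 + 3^{2} - 3\right) x f + \frac{1}{2} = \left(-4 + 9 - 3\right) x f + \frac{1}{2} = 2 x f + \frac{1}{2} = 2 f x + \frac{1}{2} = \frac{1}{2} + 2 f x$)
$- 43 M{\left(-6,7 \right)} + \frac{1}{36 - 37} = - 43 \left(\frac{1}{2} + 2 \cdot 7 \left(-6\right)\right) + \frac{1}{36 - 37} = - 43 \left(\frac{1}{2} - 84\right) + \frac{1}{-1} = \left(-43\right) \left(- \frac{167}{2}\right) - 1 = \frac{7181}{2} - 1 = \frac{7179}{2}$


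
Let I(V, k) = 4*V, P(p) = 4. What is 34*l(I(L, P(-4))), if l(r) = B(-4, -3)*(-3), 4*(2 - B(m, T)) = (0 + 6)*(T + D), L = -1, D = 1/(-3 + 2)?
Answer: -816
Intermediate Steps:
D = -1 (D = 1/(-1) = -1)
B(m, T) = 7/2 - 3*T/2 (B(m, T) = 2 - (0 + 6)*(T - 1)/4 = 2 - 3*(-1 + T)/2 = 2 - (-6 + 6*T)/4 = 2 + (3/2 - 3*T/2) = 7/2 - 3*T/2)
l(r) = -24 (l(r) = (7/2 - 3/2*(-3))*(-3) = (7/2 + 9/2)*(-3) = 8*(-3) = -24)
34*l(I(L, P(-4))) = 34*(-24) = -816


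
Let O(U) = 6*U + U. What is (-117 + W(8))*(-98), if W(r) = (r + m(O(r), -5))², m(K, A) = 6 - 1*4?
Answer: 1666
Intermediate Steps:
O(U) = 7*U
m(K, A) = 2 (m(K, A) = 6 - 4 = 2)
W(r) = (2 + r)² (W(r) = (r + 2)² = (2 + r)²)
(-117 + W(8))*(-98) = (-117 + (2 + 8)²)*(-98) = (-117 + 10²)*(-98) = (-117 + 100)*(-98) = -17*(-98) = 1666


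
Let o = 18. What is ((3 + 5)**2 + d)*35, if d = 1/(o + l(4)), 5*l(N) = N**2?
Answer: 237615/106 ≈ 2241.7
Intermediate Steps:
l(N) = N**2/5
d = 5/106 (d = 1/(18 + (1/5)*4**2) = 1/(18 + (1/5)*16) = 1/(18 + 16/5) = 1/(106/5) = 5/106 ≈ 0.047170)
((3 + 5)**2 + d)*35 = ((3 + 5)**2 + 5/106)*35 = (8**2 + 5/106)*35 = (64 + 5/106)*35 = (6789/106)*35 = 237615/106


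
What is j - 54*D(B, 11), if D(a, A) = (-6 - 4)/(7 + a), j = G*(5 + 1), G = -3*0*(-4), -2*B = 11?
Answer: 360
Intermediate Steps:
B = -11/2 (B = -1/2*11 = -11/2 ≈ -5.5000)
G = 0 (G = 0*(-4) = 0)
j = 0 (j = 0*(5 + 1) = 0*6 = 0)
D(a, A) = -10/(7 + a)
j - 54*D(B, 11) = 0 - (-540)/(7 - 11/2) = 0 - (-540)/3/2 = 0 - (-540)*2/3 = 0 - 54*(-20/3) = 0 + 360 = 360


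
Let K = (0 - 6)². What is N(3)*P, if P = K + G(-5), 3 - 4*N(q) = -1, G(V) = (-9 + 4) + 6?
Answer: 37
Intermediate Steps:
K = 36 (K = (-6)² = 36)
G(V) = 1 (G(V) = -5 + 6 = 1)
N(q) = 1 (N(q) = ¾ - ¼*(-1) = ¾ + ¼ = 1)
P = 37 (P = 36 + 1 = 37)
N(3)*P = 1*37 = 37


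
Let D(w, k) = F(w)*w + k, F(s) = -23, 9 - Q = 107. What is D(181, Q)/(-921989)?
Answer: 4261/921989 ≈ 0.0046215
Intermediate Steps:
Q = -98 (Q = 9 - 1*107 = 9 - 107 = -98)
D(w, k) = k - 23*w (D(w, k) = -23*w + k = k - 23*w)
D(181, Q)/(-921989) = (-98 - 23*181)/(-921989) = (-98 - 4163)*(-1/921989) = -4261*(-1/921989) = 4261/921989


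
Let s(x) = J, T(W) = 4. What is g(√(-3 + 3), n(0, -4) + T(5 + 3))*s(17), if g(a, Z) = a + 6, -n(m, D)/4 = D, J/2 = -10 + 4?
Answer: -72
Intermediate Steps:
J = -12 (J = 2*(-10 + 4) = 2*(-6) = -12)
n(m, D) = -4*D
s(x) = -12
g(a, Z) = 6 + a
g(√(-3 + 3), n(0, -4) + T(5 + 3))*s(17) = (6 + √(-3 + 3))*(-12) = (6 + √0)*(-12) = (6 + 0)*(-12) = 6*(-12) = -72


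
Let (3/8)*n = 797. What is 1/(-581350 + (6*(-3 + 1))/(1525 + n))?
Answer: -10951/6366363886 ≈ -1.7201e-6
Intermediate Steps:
n = 6376/3 (n = (8/3)*797 = 6376/3 ≈ 2125.3)
1/(-581350 + (6*(-3 + 1))/(1525 + n)) = 1/(-581350 + (6*(-3 + 1))/(1525 + 6376/3)) = 1/(-581350 + (6*(-2))/(10951/3)) = 1/(-581350 + (3/10951)*(-12)) = 1/(-581350 - 36/10951) = 1/(-6366363886/10951) = -10951/6366363886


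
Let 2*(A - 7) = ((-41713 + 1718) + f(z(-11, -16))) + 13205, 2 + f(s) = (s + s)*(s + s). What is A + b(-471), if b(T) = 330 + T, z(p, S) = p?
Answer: -13288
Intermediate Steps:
f(s) = -2 + 4*s² (f(s) = -2 + (s + s)*(s + s) = -2 + (2*s)*(2*s) = -2 + 4*s²)
A = -13147 (A = 7 + (((-41713 + 1718) + (-2 + 4*(-11)²)) + 13205)/2 = 7 + ((-39995 + (-2 + 4*121)) + 13205)/2 = 7 + ((-39995 + (-2 + 484)) + 13205)/2 = 7 + ((-39995 + 482) + 13205)/2 = 7 + (-39513 + 13205)/2 = 7 + (½)*(-26308) = 7 - 13154 = -13147)
A + b(-471) = -13147 + (330 - 471) = -13147 - 141 = -13288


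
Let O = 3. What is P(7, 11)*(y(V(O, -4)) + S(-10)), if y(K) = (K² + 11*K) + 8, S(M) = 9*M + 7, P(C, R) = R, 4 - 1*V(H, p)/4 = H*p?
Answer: 51975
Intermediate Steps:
V(H, p) = 16 - 4*H*p
S(M) = 7 + 9*M
y(K) = 8 + K² + 11*K
P(7, 11)*(y(V(O, -4)) + S(-10)) = 11*((8 + (16 - 4*3*(-4))² + 11*(16 - 4*3*(-4))) + (7 + 9*(-10))) = 11*((8 + (16 + 48)² + 11*(16 + 48)) + (7 - 90)) = 11*((8 + 64² + 11*64) - 83) = 11*((8 + 4096 + 704) - 83) = 11*(4808 - 83) = 11*4725 = 51975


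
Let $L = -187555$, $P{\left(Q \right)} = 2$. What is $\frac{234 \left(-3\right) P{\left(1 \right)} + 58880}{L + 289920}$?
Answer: $\frac{57476}{102365} \approx 0.56148$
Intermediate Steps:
$\frac{234 \left(-3\right) P{\left(1 \right)} + 58880}{L + 289920} = \frac{234 \left(-3\right) 2 + 58880}{-187555 + 289920} = \frac{\left(-702\right) 2 + 58880}{102365} = \left(-1404 + 58880\right) \frac{1}{102365} = 57476 \cdot \frac{1}{102365} = \frac{57476}{102365}$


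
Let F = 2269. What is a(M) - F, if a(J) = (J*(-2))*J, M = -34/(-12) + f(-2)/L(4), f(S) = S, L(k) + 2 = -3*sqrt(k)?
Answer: -164737/72 ≈ -2288.0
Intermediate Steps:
L(k) = -2 - 3*sqrt(k)
M = 37/12 (M = -34/(-12) - 2/(-2 - 3*sqrt(4)) = -34*(-1/12) - 2/(-2 - 3*2) = 17/6 - 2/(-2 - 6) = 17/6 - 2/(-8) = 17/6 - 2*(-1/8) = 17/6 + 1/4 = 37/12 ≈ 3.0833)
a(J) = -2*J**2 (a(J) = (-2*J)*J = -2*J**2)
a(M) - F = -2*(37/12)**2 - 1*2269 = -2*1369/144 - 2269 = -1369/72 - 2269 = -164737/72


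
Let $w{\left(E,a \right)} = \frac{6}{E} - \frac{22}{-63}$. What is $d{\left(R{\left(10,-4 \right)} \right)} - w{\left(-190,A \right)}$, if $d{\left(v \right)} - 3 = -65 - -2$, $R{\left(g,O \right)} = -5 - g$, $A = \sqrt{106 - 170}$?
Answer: $- \frac{361001}{5985} \approx -60.318$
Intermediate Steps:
$A = 8 i$ ($A = \sqrt{106 - 170} = \sqrt{-64} = 8 i \approx 8.0 i$)
$w{\left(E,a \right)} = \frac{22}{63} + \frac{6}{E}$ ($w{\left(E,a \right)} = \frac{6}{E} - - \frac{22}{63} = \frac{6}{E} + \frac{22}{63} = \frac{22}{63} + \frac{6}{E}$)
$d{\left(v \right)} = -60$ ($d{\left(v \right)} = 3 - 63 = -60$)
$d{\left(R{\left(10,-4 \right)} \right)} - w{\left(-190,A \right)} = -60 - \left(\frac{22}{63} + \frac{6}{-190}\right) = -60 - \left(\frac{22}{63} + 6 \left(- \frac{1}{190}\right)\right) = -60 - \left(\frac{22}{63} - \frac{3}{95}\right) = -60 - \frac{1901}{5985} = - \frac{361001}{5985}$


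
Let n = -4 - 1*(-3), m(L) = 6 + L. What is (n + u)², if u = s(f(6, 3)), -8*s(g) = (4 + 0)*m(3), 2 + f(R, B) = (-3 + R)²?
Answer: 121/4 ≈ 30.250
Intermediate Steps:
f(R, B) = -2 + (-3 + R)²
s(g) = -9/2 (s(g) = -(4 + 0)*(6 + 3)/8 = -9/2)
n = -1 (n = -4 + 3 = -1)
u = -9/2 ≈ -4.5000
(n + u)² = (-1 - 9/2)² = (-11/2)² = 121/4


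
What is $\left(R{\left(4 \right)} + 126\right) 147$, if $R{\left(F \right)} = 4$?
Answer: $19110$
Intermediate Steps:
$\left(R{\left(4 \right)} + 126\right) 147 = \left(4 + 126\right) 147 = 130 \cdot 147 = 19110$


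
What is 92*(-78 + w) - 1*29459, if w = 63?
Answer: -30839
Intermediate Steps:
92*(-78 + w) - 1*29459 = 92*(-78 + 63) - 1*29459 = 92*(-15) - 29459 = -1380 - 29459 = -30839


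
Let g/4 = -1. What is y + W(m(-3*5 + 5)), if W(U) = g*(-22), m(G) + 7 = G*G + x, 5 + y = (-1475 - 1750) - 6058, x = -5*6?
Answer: -9200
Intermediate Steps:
g = -4 (g = 4*(-1) = -4)
x = -30
y = -9288 (y = -5 + ((-1475 - 1750) - 6058) = -5 + (-3225 - 6058) = -5 - 9283 = -9288)
m(G) = -37 + G² (m(G) = -7 + (G*G - 30) = -7 + (G² - 30) = -7 + (-30 + G²) = -37 + G²)
W(U) = 88 (W(U) = -4*(-22) = 88)
y + W(m(-3*5 + 5)) = -9288 + 88 = -9200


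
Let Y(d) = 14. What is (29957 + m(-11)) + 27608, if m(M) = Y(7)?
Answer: 57579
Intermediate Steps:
m(M) = 14
(29957 + m(-11)) + 27608 = (29957 + 14) + 27608 = 29971 + 27608 = 57579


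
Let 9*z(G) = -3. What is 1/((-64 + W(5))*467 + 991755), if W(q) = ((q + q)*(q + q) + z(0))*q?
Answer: 3/3583766 ≈ 8.3711e-7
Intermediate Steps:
z(G) = -⅓ (z(G) = (⅑)*(-3) = -⅓)
W(q) = q*(-⅓ + 4*q²) (W(q) = ((q + q)*(q + q) - ⅓)*q = ((2*q)*(2*q) - ⅓)*q = (4*q² - ⅓)*q = (-⅓ + 4*q²)*q = q*(-⅓ + 4*q²))
1/((-64 + W(5))*467 + 991755) = 1/((-64 + (4*5³ - ⅓*5))*467 + 991755) = 1/((-64 + (4*125 - 5/3))*467 + 991755) = 1/((-64 + (500 - 5/3))*467 + 991755) = 1/((-64 + 1495/3)*467 + 991755) = 1/((1303/3)*467 + 991755) = 1/(608501/3 + 991755) = 1/(3583766/3) = 3/3583766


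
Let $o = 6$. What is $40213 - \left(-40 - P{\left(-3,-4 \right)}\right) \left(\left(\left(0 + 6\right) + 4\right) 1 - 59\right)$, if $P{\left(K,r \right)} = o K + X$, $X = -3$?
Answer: $39282$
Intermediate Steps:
$P{\left(K,r \right)} = -3 + 6 K$ ($P{\left(K,r \right)} = 6 K - 3 = -3 + 6 K$)
$40213 - \left(-40 - P{\left(-3,-4 \right)}\right) \left(\left(\left(0 + 6\right) + 4\right) 1 - 59\right) = 40213 - \left(-40 - \left(-3 + 6 \left(-3\right)\right)\right) \left(\left(\left(0 + 6\right) + 4\right) 1 - 59\right) = 40213 - \left(-40 - \left(-3 - 18\right)\right) \left(\left(6 + 4\right) 1 - 59\right) = 40213 - \left(-40 - -21\right) \left(10 \cdot 1 - 59\right) = 40213 - \left(-40 + 21\right) \left(10 - 59\right) = 40213 - \left(-19\right) \left(-49\right) = 40213 - 931 = 39282$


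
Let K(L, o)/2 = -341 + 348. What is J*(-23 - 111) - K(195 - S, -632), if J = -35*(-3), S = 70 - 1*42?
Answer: -14084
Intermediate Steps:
S = 28 (S = 70 - 42 = 28)
J = 105
K(L, o) = 14 (K(L, o) = 2*(-341 + 348) = 2*7 = 14)
J*(-23 - 111) - K(195 - S, -632) = 105*(-23 - 111) - 1*14 = 105*(-134) - 14 = -14070 - 14 = -14084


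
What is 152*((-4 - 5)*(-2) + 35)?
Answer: 8056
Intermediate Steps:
152*((-4 - 5)*(-2) + 35) = 152*(-9*(-2) + 35) = 152*(18 + 35) = 152*53 = 8056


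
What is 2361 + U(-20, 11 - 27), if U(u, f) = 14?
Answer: 2375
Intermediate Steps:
2361 + U(-20, 11 - 27) = 2361 + 14 = 2375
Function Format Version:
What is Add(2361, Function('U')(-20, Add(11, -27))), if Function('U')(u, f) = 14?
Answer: 2375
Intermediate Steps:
Add(2361, Function('U')(-20, Add(11, -27))) = Add(2361, 14) = 2375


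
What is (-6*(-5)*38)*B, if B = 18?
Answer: 20520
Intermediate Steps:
(-6*(-5)*38)*B = (-6*(-5)*38)*18 = (30*38)*18 = 1140*18 = 20520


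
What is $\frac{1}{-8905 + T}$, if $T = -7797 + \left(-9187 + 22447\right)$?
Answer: $- \frac{1}{3442} \approx -0.00029053$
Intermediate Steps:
$T = 5463$ ($T = -7797 + 13260 = 5463$)
$\frac{1}{-8905 + T} = \frac{1}{-8905 + 5463} = \frac{1}{-3442} = - \frac{1}{3442}$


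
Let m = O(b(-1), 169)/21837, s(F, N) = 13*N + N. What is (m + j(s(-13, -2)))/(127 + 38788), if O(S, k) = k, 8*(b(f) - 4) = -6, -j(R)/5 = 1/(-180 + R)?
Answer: 144337/176755665840 ≈ 8.1659e-7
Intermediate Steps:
s(F, N) = 14*N
j(R) = -5/(-180 + R)
b(f) = 13/4 (b(f) = 4 + (⅛)*(-6) = 4 - ¾ = 13/4)
m = 169/21837 ≈ 0.0077392
(m + j(s(-13, -2)))/(127 + 38788) = (169/21837 - 5/(-180 + 14*(-2)))/(127 + 38788) = (169/21837 - 5/(-180 - 28))/38915 = (169/21837 - 5/(-208))*(1/38915) = (169/21837 - 5*(-1/208))*(1/38915) = (169/21837 + 5/208)*(1/38915) = (144337/4542096)*(1/38915) = 144337/176755665840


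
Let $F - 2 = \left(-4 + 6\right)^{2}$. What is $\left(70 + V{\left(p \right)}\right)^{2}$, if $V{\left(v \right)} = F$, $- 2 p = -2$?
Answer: $5776$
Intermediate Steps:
$p = 1$ ($p = \left(- \frac{1}{2}\right) \left(-2\right) = 1$)
$F = 6$ ($F = 2 + \left(-4 + 6\right)^{2} = 2 + 2^{2} = 2 + 4 = 6$)
$V{\left(v \right)} = 6$
$\left(70 + V{\left(p \right)}\right)^{2} = \left(70 + 6\right)^{2} = 76^{2} = 5776$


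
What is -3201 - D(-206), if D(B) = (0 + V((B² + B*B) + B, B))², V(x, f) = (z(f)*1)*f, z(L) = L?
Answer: -1800817297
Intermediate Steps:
V(x, f) = f² (V(x, f) = (f*1)*f = f*f = f²)
D(B) = B⁴ (D(B) = (0 + B²)² = (B²)² = B⁴)
-3201 - D(-206) = -3201 - 1*(-206)⁴ = -3201 - 1*1800814096 = -3201 - 1800814096 = -1800817297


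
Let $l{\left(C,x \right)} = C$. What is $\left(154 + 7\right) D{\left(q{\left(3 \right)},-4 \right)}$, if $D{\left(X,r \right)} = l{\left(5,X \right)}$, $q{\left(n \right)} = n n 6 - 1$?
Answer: $805$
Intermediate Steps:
$q{\left(n \right)} = -1 + 6 n^{2}$ ($q{\left(n \right)} = n^{2} \cdot 6 - 1 = 6 n^{2} - 1 = -1 + 6 n^{2}$)
$D{\left(X,r \right)} = 5$
$\left(154 + 7\right) D{\left(q{\left(3 \right)},-4 \right)} = \left(154 + 7\right) 5 = 161 \cdot 5 = 805$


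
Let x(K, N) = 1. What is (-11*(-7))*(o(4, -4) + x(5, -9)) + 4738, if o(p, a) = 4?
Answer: 5123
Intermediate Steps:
(-11*(-7))*(o(4, -4) + x(5, -9)) + 4738 = (-11*(-7))*(4 + 1) + 4738 = 77*5 + 4738 = 385 + 4738 = 5123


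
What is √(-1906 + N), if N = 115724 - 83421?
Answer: √30397 ≈ 174.35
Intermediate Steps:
N = 32303
√(-1906 + N) = √(-1906 + 32303) = √30397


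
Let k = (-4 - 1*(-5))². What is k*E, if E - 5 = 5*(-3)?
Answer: -10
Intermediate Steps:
E = -10 (E = 5 + 5*(-3) = 5 - 15 = -10)
k = 1 (k = (-4 + 5)² = 1² = 1)
k*E = 1*(-10) = -10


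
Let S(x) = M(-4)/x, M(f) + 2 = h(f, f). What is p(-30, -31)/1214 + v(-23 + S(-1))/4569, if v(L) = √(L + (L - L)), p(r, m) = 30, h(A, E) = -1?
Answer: 15/607 + 2*I*√5/4569 ≈ 0.024712 + 0.0009788*I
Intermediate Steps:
M(f) = -3 (M(f) = -2 - 1 = -3)
S(x) = -3/x
v(L) = √L (v(L) = √(L + 0) = √L)
p(-30, -31)/1214 + v(-23 + S(-1))/4569 = 30/1214 + √(-23 - 3/(-1))/4569 = 30*(1/1214) + √(-23 - 3*(-1))*(1/4569) = 15/607 + √(-23 + 3)*(1/4569) = 15/607 + √(-20)*(1/4569) = 15/607 + (2*I*√5)*(1/4569) = 15/607 + 2*I*√5/4569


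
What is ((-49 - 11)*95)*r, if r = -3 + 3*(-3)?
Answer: 68400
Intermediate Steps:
r = -12 (r = -3 - 9 = -12)
((-49 - 11)*95)*r = ((-49 - 11)*95)*(-12) = -60*95*(-12) = -5700*(-12) = 68400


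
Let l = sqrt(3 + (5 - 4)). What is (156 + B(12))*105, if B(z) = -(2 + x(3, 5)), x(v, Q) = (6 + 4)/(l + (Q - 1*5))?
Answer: 15645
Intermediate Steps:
l = 2 (l = sqrt(3 + 1) = sqrt(4) = 2)
x(v, Q) = 10/(-3 + Q) (x(v, Q) = (6 + 4)/(2 + (Q - 1*5)) = 10/(2 + (Q - 5)) = 10/(2 + (-5 + Q)) = 10/(-3 + Q))
B(z) = -7 (B(z) = -(2 + 10/(-3 + 5)) = -(2 + 10/2) = -(2 + 10*(1/2)) = -(2 + 5) = -1*7 = -7)
(156 + B(12))*105 = (156 - 7)*105 = 149*105 = 15645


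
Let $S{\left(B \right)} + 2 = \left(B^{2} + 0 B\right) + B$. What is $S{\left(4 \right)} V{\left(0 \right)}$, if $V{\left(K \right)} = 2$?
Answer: $36$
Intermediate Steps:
$S{\left(B \right)} = -2 + B + B^{2}$ ($S{\left(B \right)} = -2 + \left(\left(B^{2} + 0 B\right) + B\right) = -2 + \left(\left(B^{2} + 0\right) + B\right) = -2 + \left(B^{2} + B\right) = -2 + \left(B + B^{2}\right) = -2 + B + B^{2}$)
$S{\left(4 \right)} V{\left(0 \right)} = \left(-2 + 4 + 4^{2}\right) 2 = \left(-2 + 4 + 16\right) 2 = 18 \cdot 2 = 36$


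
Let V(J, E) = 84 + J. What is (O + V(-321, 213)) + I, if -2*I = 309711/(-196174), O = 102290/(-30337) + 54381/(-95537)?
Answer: -273087112687066481/1137144550325212 ≈ -240.15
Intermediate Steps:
O = -11422236127/2898305969 (O = 102290*(-1/30337) + 54381*(-1/95537) = -102290/30337 - 54381/95537 = -11422236127/2898305969 ≈ -3.9410)
I = 309711/392348 (I = -309711/(2*(-196174)) = -309711*(-1)/(2*196174) = -½*(-309711/196174) = 309711/392348 ≈ 0.78938)
(O + V(-321, 213)) + I = (-11422236127/2898305969 + (84 - 321)) + 309711/392348 = (-11422236127/2898305969 - 237) + 309711/392348 = -698320750780/2898305969 + 309711/392348 = -273087112687066481/1137144550325212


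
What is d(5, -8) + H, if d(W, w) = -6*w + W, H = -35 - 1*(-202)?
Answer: 220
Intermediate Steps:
H = 167 (H = -35 + 202 = 167)
d(W, w) = W - 6*w
d(5, -8) + H = (5 - 6*(-8)) + 167 = (5 + 48) + 167 = 53 + 167 = 220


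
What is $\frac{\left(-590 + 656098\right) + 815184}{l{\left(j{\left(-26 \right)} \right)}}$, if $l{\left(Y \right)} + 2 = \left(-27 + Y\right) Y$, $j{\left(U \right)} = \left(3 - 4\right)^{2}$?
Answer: $- \frac{367673}{7} \approx -52525.0$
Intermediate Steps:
$j{\left(U \right)} = 1$ ($j{\left(U \right)} = \left(-1\right)^{2} = 1$)
$l{\left(Y \right)} = -2 + Y \left(-27 + Y\right)$ ($l{\left(Y \right)} = -2 + \left(-27 + Y\right) Y = -2 + Y \left(-27 + Y\right)$)
$\frac{\left(-590 + 656098\right) + 815184}{l{\left(j{\left(-26 \right)} \right)}} = \frac{\left(-590 + 656098\right) + 815184}{-2 + 1^{2} - 27} = \frac{655508 + 815184}{-2 + 1 - 27} = \frac{1470692}{-28} = 1470692 \left(- \frac{1}{28}\right) = - \frac{367673}{7}$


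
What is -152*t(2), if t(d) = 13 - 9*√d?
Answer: -1976 + 1368*√2 ≈ -41.356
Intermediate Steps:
t(d) = 13 - 9*√d
-152*t(2) = -152*(13 - 9*√2) = -1976 + 1368*√2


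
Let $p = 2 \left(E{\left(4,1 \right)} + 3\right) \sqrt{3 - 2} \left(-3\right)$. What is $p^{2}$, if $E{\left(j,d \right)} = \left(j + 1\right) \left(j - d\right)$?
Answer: $11664$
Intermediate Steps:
$E{\left(j,d \right)} = \left(1 + j\right) \left(j - d\right)$
$p = -108$ ($p = 2 \left(\left(4 + 4^{2} - 1 - 1 \cdot 4\right) + 3\right) \sqrt{3 - 2} \left(-3\right) = 2 \left(\left(4 + 16 - 1 - 4\right) + 3\right) \sqrt{1} \left(-3\right) = 2 \left(15 + 3\right) 1 \left(-3\right) = 2 \cdot 18 \cdot 1 \left(-3\right) = 36 \cdot 1 \left(-3\right) = 36 \left(-3\right) = -108$)
$p^{2} = \left(-108\right)^{2} = 11664$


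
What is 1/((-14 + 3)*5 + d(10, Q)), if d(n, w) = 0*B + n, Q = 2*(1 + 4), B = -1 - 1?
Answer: -1/45 ≈ -0.022222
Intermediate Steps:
B = -2
Q = 10 (Q = 2*5 = 10)
d(n, w) = n (d(n, w) = 0*(-2) + n = 0 + n = n)
1/((-14 + 3)*5 + d(10, Q)) = 1/((-14 + 3)*5 + 10) = 1/(-11*5 + 10) = 1/(-55 + 10) = 1/(-45) = -1/45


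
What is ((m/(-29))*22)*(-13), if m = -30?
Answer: -8580/29 ≈ -295.86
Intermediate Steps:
((m/(-29))*22)*(-13) = (-30/(-29)*22)*(-13) = (-30*(-1/29)*22)*(-13) = ((30/29)*22)*(-13) = (660/29)*(-13) = -8580/29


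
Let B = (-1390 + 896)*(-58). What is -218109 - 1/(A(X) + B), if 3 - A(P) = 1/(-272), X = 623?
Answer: -1699976661821/7794161 ≈ -2.1811e+5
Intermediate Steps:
B = 28652 (B = -494*(-58) = 28652)
A(P) = 817/272 (A(P) = 3 - 1/(-272) = 3 - 1*(-1/272) = 3 + 1/272 = 817/272)
-218109 - 1/(A(X) + B) = -218109 - 1/(817/272 + 28652) = -218109 - 1/7794161/272 = -218109 - 1*272/7794161 = -218109 - 272/7794161 = -1699976661821/7794161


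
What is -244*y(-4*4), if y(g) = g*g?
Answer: -62464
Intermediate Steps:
y(g) = g**2
-244*y(-4*4) = -244*(-4*4)**2 = -244*(-16)**2 = -244*256 = -62464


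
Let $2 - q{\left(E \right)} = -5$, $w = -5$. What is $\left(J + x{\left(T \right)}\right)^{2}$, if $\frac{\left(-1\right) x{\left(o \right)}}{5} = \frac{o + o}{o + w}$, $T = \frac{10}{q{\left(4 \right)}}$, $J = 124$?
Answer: $16384$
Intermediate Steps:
$q{\left(E \right)} = 7$ ($q{\left(E \right)} = 2 - -5 = 2 + 5 = 7$)
$T = \frac{10}{7} \approx 1.4286$
$x{\left(o \right)} = - \frac{10 o}{-5 + o}$ ($x{\left(o \right)} = - 5 \frac{o + o}{o - 5} = - 5 \frac{2 o}{-5 + o} = - \frac{10 o}{-5 + o}$)
$\left(J + x{\left(T \right)}\right)^{2} = \left(124 - \frac{100}{7 \left(-5 + \frac{10}{7}\right)}\right)^{2} = \left(124 - \frac{100}{7 \left(- \frac{25}{7}\right)}\right)^{2} = \left(124 - \frac{100}{7} \left(- \frac{7}{25}\right)\right)^{2} = \left(124 + 4\right)^{2} = 128^{2} = 16384$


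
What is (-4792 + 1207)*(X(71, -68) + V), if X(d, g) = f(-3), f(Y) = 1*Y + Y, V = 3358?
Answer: -12016920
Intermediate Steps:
f(Y) = 2*Y (f(Y) = Y + Y = 2*Y)
X(d, g) = -6 (X(d, g) = 2*(-3) = -6)
(-4792 + 1207)*(X(71, -68) + V) = (-4792 + 1207)*(-6 + 3358) = -3585*3352 = -12016920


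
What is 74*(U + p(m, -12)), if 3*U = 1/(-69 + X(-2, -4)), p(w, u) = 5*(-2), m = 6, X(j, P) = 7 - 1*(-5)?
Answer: -126614/171 ≈ -740.43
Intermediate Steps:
X(j, P) = 12 (X(j, P) = 7 + 5 = 12)
p(w, u) = -10
U = -1/171 (U = 1/(3*(-69 + 12)) = (⅓)/(-57) = (⅓)*(-1/57) = -1/171 ≈ -0.0058480)
74*(U + p(m, -12)) = 74*(-1/171 - 10) = 74*(-1711/171) = -126614/171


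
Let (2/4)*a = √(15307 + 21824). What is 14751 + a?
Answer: 14751 + 2*√37131 ≈ 15136.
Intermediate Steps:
a = 2*√37131 (a = 2*√(15307 + 21824) = 2*√37131 ≈ 385.39)
14751 + a = 14751 + 2*√37131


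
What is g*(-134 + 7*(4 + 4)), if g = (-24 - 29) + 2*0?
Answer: 4134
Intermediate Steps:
g = -53 (g = -53 + 0 = -53)
g*(-134 + 7*(4 + 4)) = -53*(-134 + 7*(4 + 4)) = -53*(-134 + 7*8) = -53*(-134 + 56) = -53*(-78) = 4134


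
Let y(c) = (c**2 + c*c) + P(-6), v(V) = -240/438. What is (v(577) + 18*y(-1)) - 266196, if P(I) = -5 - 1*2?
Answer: -19438918/73 ≈ -2.6629e+5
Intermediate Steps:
v(V) = -40/73 (v(V) = -240*1/438 = -40/73)
P(I) = -7 (P(I) = -5 - 2 = -7)
y(c) = -7 + 2*c**2 (y(c) = (c**2 + c*c) - 7 = (c**2 + c**2) - 7 = 2*c**2 - 7 = -7 + 2*c**2)
(v(577) + 18*y(-1)) - 266196 = (-40/73 + 18*(-7 + 2*(-1)**2)) - 266196 = (-40/73 + 18*(-7 + 2*1)) - 266196 = (-40/73 + 18*(-7 + 2)) - 266196 = (-40/73 + 18*(-5)) - 266196 = (-40/73 - 90) - 266196 = -6610/73 - 266196 = -19438918/73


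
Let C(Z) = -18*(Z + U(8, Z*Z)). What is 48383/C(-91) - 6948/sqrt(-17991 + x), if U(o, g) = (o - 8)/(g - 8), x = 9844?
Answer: 48383/1638 + 6948*I*sqrt(8147)/8147 ≈ 29.538 + 76.977*I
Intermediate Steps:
U(o, g) = (-8 + o)/(-8 + g)
C(Z) = -18*Z (C(Z) = -18*(Z + (-8 + 8)/(-8 + Z*Z)) = -18*(Z + 0/(-8 + Z**2)) = -18*(Z + 0) = -18*Z)
48383/C(-91) - 6948/sqrt(-17991 + x) = 48383/((-18*(-91))) - 6948/sqrt(-17991 + 9844) = 48383/1638 - 6948*(-I*sqrt(8147)/8147) = 48383*(1/1638) - 6948*(-I*sqrt(8147)/8147) = 48383/1638 - (-6948)*I*sqrt(8147)/8147 = 48383/1638 + 6948*I*sqrt(8147)/8147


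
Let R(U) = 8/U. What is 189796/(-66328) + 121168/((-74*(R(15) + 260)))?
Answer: -5482498481/599422718 ≈ -9.1463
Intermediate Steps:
189796/(-66328) + 121168/((-74*(R(15) + 260))) = 189796/(-66328) + 121168/((-74*(8/15 + 260))) = 189796*(-1/66328) + 121168/((-74*(8*(1/15) + 260))) = -47449/16582 + 121168/((-74*(8/15 + 260))) = -47449/16582 + 121168/((-74*3908/15)) = -47449/16582 + 121168/(-289192/15) = -47449/16582 + 121168*(-15/289192) = -47449/16582 - 227190/36149 = -5482498481/599422718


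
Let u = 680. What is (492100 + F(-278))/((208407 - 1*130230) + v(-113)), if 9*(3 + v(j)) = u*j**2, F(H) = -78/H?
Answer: 615617451/1304721554 ≈ 0.47184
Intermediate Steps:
v(j) = -3 + 680*j**2/9 (v(j) = -3 + (680*j**2)/9 = -3 + 680*j**2/9)
(492100 + F(-278))/((208407 - 1*130230) + v(-113)) = (492100 - 78/(-278))/((208407 - 1*130230) + (-3 + (680/9)*(-113)**2)) = (492100 - 78*(-1/278))/((208407 - 130230) + (-3 + (680/9)*12769)) = (492100 + 39/139)/(78177 + (-3 + 8682920/9)) = 68401939/(139*(78177 + 8682893/9)) = 68401939/(139*(9386486/9)) = (68401939/139)*(9/9386486) = 615617451/1304721554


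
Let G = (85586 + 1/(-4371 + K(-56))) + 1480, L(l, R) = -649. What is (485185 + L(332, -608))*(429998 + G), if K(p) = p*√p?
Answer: 4830651359808949272/19281257 + 54268032*I*√14/19281257 ≈ 2.5054e+11 + 10.531*I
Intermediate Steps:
K(p) = p^(3/2)
G = 87066 + 1/(-4371 - 112*I*√14) (G = (85586 + 1/(-4371 + (-56)^(3/2))) + 1480 = (85586 + 1/(-4371 - 112*I*√14)) + 1480 = 87066 + 1/(-4371 - 112*I*√14) ≈ 87066.0 + 2.1734e-5*I)
(485185 + L(332, -608))*(429998 + G) = (485185 - 649)*(429998 + (1678741917591/19281257 + 112*I*√14/19281257)) = 484536*(9969643865077/19281257 + 112*I*√14/19281257) = 4830651359808949272/19281257 + 54268032*I*√14/19281257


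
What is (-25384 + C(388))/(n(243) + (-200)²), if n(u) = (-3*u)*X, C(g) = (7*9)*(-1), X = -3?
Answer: -25447/42187 ≈ -0.60320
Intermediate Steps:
C(g) = -63 (C(g) = 63*(-1) = -63)
n(u) = 9*u (n(u) = -3*u*(-3) = 9*u)
(-25384 + C(388))/(n(243) + (-200)²) = (-25384 - 63)/(9*243 + (-200)²) = -25447/(2187 + 40000) = -25447/42187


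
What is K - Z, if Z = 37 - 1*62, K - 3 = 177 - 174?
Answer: 31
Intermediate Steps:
K = 6 (K = 3 + (177 - 174) = 3 + 3 = 6)
Z = -25 (Z = 37 - 62 = -25)
K - Z = 6 - 1*(-25) = 6 + 25 = 31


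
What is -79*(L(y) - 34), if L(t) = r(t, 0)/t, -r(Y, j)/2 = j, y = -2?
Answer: 2686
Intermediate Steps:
r(Y, j) = -2*j
L(t) = 0 (L(t) = (-2*0)/t = 0/t = 0)
-79*(L(y) - 34) = -79*(0 - 34) = -79*(-34) = 2686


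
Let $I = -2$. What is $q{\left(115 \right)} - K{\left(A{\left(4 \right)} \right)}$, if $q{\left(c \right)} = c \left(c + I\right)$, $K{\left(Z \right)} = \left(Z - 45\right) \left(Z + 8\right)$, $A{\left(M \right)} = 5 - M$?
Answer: $13391$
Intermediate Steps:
$K{\left(Z \right)} = \left(-45 + Z\right) \left(8 + Z\right)$
$q{\left(c \right)} = c \left(-2 + c\right)$ ($q{\left(c \right)} = c \left(c - 2\right) = c \left(-2 + c\right)$)
$q{\left(115 \right)} - K{\left(A{\left(4 \right)} \right)} = 115 \left(-2 + 115\right) - \left(-360 + \left(5 - 4\right)^{2} - 37 \left(5 - 4\right)\right) = 115 \cdot 113 - \left(-360 + \left(5 - 4\right)^{2} - 37 \left(5 - 4\right)\right) = 12995 - \left(-360 + 1^{2} - 37\right) = 12995 - \left(-360 + 1 - 37\right) = 12995 - -396 = 12995 + 396 = 13391$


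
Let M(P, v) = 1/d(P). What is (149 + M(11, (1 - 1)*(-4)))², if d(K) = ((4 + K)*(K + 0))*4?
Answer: 9670952281/435600 ≈ 22201.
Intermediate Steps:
d(K) = 4*K*(4 + K) (d(K) = ((4 + K)*K)*4 = (K*(4 + K))*4 = 4*K*(4 + K))
M(P, v) = 1/(4*P*(4 + P))
(149 + M(11, (1 - 1)*(-4)))² = (149 + (¼)/(11*(4 + 11)))² = (149 + (¼)*(1/11)/15)² = (149 + (¼)*(1/11)*(1/15))² = (149 + 1/660)² = (98341/660)² = 9670952281/435600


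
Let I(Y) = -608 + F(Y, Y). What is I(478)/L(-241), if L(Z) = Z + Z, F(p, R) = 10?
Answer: 299/241 ≈ 1.2407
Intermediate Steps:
L(Z) = 2*Z
I(Y) = -598 (I(Y) = -608 + 10 = -598)
I(478)/L(-241) = -598/(2*(-241)) = -598/(-482) = -598*(-1/482) = 299/241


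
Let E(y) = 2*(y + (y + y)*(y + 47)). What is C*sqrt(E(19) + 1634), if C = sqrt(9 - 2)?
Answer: 4*sqrt(2926) ≈ 216.37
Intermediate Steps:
E(y) = 2*y + 4*y*(47 + y) (E(y) = 2*(y + (2*y)*(47 + y)) = 2*(y + 2*y*(47 + y)) = 2*y + 4*y*(47 + y))
C = sqrt(7) ≈ 2.6458
C*sqrt(E(19) + 1634) = sqrt(7)*sqrt(2*19*(95 + 2*19) + 1634) = sqrt(7)*sqrt(2*19*(95 + 38) + 1634) = sqrt(7)*sqrt(2*19*133 + 1634) = sqrt(7)*sqrt(5054 + 1634) = sqrt(7)*sqrt(6688) = sqrt(7)*(4*sqrt(418)) = 4*sqrt(2926)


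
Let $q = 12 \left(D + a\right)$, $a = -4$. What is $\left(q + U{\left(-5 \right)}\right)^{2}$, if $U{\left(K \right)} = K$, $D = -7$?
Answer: $18769$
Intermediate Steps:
$q = -132$ ($q = 12 \left(-7 - 4\right) = 12 \left(-11\right) = -132$)
$\left(q + U{\left(-5 \right)}\right)^{2} = \left(-132 - 5\right)^{2} = \left(-137\right)^{2} = 18769$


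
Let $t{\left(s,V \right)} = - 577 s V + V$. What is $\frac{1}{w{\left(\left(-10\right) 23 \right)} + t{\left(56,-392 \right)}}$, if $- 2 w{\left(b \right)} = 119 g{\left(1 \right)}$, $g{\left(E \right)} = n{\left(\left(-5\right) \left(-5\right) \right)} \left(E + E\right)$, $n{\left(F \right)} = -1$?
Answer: $\frac{1}{12666031} \approx 7.8951 \cdot 10^{-8}$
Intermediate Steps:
$g{\left(E \right)} = - 2 E$ ($g{\left(E \right)} = - (E + E) = - 2 E$)
$t{\left(s,V \right)} = V - 577 V s$ ($t{\left(s,V \right)} = - 577 V s + V = V - 577 V s$)
$w{\left(b \right)} = 119$ ($w{\left(b \right)} = - \frac{119 \left(\left(-2\right) 1\right)}{2} = - \frac{119 \left(-2\right)}{2} = \left(- \frac{1}{2}\right) \left(-238\right) = 119$)
$\frac{1}{w{\left(\left(-10\right) 23 \right)} + t{\left(56,-392 \right)}} = \frac{1}{119 - 392 \left(1 - 32312\right)} = \frac{1}{119 - -12665912} = \frac{1}{119 + 12665912} = \frac{1}{12666031}$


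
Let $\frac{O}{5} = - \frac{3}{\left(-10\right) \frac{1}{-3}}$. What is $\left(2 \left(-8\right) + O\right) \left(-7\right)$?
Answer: $\frac{287}{2} \approx 143.5$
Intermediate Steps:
$O = - \frac{9}{2}$ ($O = 5 \left(- \frac{3}{\left(-10\right) \frac{1}{-3}}\right) = 5 \left(- \frac{3}{\left(-10\right) \left(- \frac{1}{3}\right)}\right) = 5 \left(- \frac{3}{\frac{10}{3}}\right) = 5 \left(\left(-3\right) \frac{3}{10}\right) = 5 \left(- \frac{9}{10}\right) = - \frac{9}{2} \approx -4.5$)
$\left(2 \left(-8\right) + O\right) \left(-7\right) = \left(2 \left(-8\right) - \frac{9}{2}\right) \left(-7\right) = \left(-16 - \frac{9}{2}\right) \left(-7\right) = \left(- \frac{41}{2}\right) \left(-7\right) = \frac{287}{2}$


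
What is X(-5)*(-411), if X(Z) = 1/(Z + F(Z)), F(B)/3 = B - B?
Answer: 411/5 ≈ 82.200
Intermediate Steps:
F(B) = 0 (F(B) = 3*(B - B) = 3*0 = 0)
X(Z) = 1/Z (X(Z) = 1/(Z + 0) = 1/Z)
X(-5)*(-411) = -411/(-5) = -1/5*(-411) = 411/5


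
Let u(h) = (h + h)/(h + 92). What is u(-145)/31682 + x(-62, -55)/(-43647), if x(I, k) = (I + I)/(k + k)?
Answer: 296031299/2015466350205 ≈ 0.00014688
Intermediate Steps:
u(h) = 2*h/(92 + h) (u(h) = (2*h)/(92 + h) = 2*h/(92 + h))
x(I, k) = I/k (x(I, k) = (2*I)/((2*k)) = (2*I)*(1/(2*k)) = I/k)
u(-145)/31682 + x(-62, -55)/(-43647) = (2*(-145)/(92 - 145))/31682 - 62/(-55)/(-43647) = (2*(-145)/(-53))*(1/31682) - 62*(-1/55)*(-1/43647) = (2*(-145)*(-1/53))*(1/31682) + (62/55)*(-1/43647) = (290/53)*(1/31682) - 62/2400585 = 145/839573 - 62/2400585 = 296031299/2015466350205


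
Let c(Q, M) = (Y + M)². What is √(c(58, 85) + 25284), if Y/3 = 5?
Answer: 2*√8821 ≈ 187.84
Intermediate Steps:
Y = 15 (Y = 3*5 = 15)
c(Q, M) = (15 + M)²
√(c(58, 85) + 25284) = √((15 + 85)² + 25284) = √(100² + 25284) = √(10000 + 25284) = √35284 = 2*√8821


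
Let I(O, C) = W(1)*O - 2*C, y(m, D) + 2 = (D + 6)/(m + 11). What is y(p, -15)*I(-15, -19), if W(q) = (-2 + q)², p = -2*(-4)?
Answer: -1081/19 ≈ -56.895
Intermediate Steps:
p = 8
y(m, D) = -2 + (6 + D)/(11 + m) (y(m, D) = -2 + (D + 6)/(m + 11) = -2 + (6 + D)/(11 + m))
I(O, C) = O - 2*C (I(O, C) = (-2 + 1)²*O - 2*C = (-1)²*O - 2*C = 1*O - 2*C = O - 2*C)
y(p, -15)*I(-15, -19) = ((-16 - 15 - 2*8)/(11 + 8))*(-15 - 2*(-19)) = ((-16 - 15 - 16)/19)*(-15 + 38) = ((1/19)*(-47))*23 = -47/19*23 = -1081/19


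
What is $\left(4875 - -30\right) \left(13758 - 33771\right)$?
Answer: $-98163765$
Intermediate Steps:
$\left(4875 - -30\right) \left(13758 - 33771\right) = \left(4875 + \left(-24656 + 24686\right)\right) \left(-20013\right) = \left(4875 + 30\right) \left(-20013\right) = 4905 \left(-20013\right) = -98163765$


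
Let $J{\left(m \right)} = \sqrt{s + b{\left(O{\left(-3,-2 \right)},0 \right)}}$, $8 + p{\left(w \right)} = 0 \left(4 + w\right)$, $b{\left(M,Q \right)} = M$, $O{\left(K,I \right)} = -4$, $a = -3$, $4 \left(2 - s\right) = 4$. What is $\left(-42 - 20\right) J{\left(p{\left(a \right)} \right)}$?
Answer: $- 62 i \sqrt{3} \approx - 107.39 i$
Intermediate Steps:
$s = 1$ ($s = 2 - 1 = 1$)
$p{\left(w \right)} = -8$ ($p{\left(w \right)} = -8 + 0 \left(4 + w\right) = -8 + 0 = -8$)
$J{\left(m \right)} = i \sqrt{3}$ ($J{\left(m \right)} = \sqrt{1 - 4} = \sqrt{-3} = i \sqrt{3}$)
$\left(-42 - 20\right) J{\left(p{\left(a \right)} \right)} = \left(-42 - 20\right) i \sqrt{3} = - 62 i \sqrt{3}$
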